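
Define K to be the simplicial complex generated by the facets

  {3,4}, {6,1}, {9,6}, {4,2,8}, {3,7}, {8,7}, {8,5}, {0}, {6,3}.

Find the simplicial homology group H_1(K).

Take the total order 0 < 1 < 2 < 3 < 4 < 5 < 6 < 7 < 8 < 9 on the vertex set. Then K (dimension 2) consists of the simplices:

  0-simplices (10): [0], [1], [2], [3], [4], [5], [6], [7], [8], [9]
  1-simplices (10): [1,6], [2,4], [2,8], [3,4], [3,6], [3,7], [4,8], [5,8], [6,9], [7,8]
  2-simplices (1): [2,4,8]

Hence C_0 ≅ Z^10, C_1 ≅ Z^10, C_2 ≅ Z^1.

The boundary map ∂_1: C_1 → C_0 maps an edge to its endpoints' difference, ∂[p,q] = q − p. For instance
  ∂[2,4] = [4] − [2].
This gives a 10×10 integer matrix of rank 8; reducing to Smith normal form yields diagonal entries (1,1,1,1,1,1,1,1).

∂_2: C_2 → C_1 sends each 2-simplex [p,q,r] to [q,r] − [p,r] + [p,q]. For instance
  ∂[2,4,8] = [4,8] − [2,8] + [2,4].
As a 10×1 matrix over Z this has rank 1, with invariant factors (1).

Computing H_k = (kernel of ∂_k) / (image of ∂_{k+1}):

  H_1: rank ker ∂_1 − rank ∂_2 = (10 − 8) − 1 = 1, and the invariant factors of ∂_2 are all 1, so H_1 = Z.

H_1 ≅ Z.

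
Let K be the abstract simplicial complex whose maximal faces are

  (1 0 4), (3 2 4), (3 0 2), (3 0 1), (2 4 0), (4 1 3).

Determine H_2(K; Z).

H_2 ≅ Z.

K has 5 vertices, 9 edges, 6 triangles.
rank ∂_2 = 5, rank ∂_3 = 0 ⇒ b_2 = 6 − 5 − 0 = 1. So H_2 = Z.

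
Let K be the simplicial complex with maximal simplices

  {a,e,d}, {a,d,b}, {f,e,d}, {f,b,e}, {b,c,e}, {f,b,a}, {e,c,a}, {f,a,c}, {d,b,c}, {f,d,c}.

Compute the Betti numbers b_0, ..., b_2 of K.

b_0 = 1, b_1 = 0, b_2 = 0.

Take the total order a < b < c < d < e < f on the vertex set. Then K (dimension 2) consists of the simplices:

  0-simplices (6): a, b, c, d, e, f
  1-simplices (15): ab, ac, ad, ae, af, bc, bd, be, bf, cd, ce, cf, de, df, ef
  2-simplices (10): abd, abf, ace, acf, ade, bcd, bce, bef, cdf, def

so the chain groups are C_0 ≅ Z^6, C_1 ≅ Z^15, C_2 ≅ Z^10.

The boundary map ∂_1: C_1 → C_0 sends each edge [p,q] (with p < q) to q − p. For instance
  ∂ae = e − a.
The 6×15 boundary matrix has rank 5 and Smith normal form diag(1,1,1,1,1).

Boundary ∂_2: C_2 → C_1 acts by ∂[p,q,r] = [q,r] − [p,r] + [p,q]. For instance
  ∂bce = ce − be + bc,
  ∂abd = bd − ad + ab.
This gives a 15×10 integer matrix of rank 10; reducing to Smith normal form yields diagonal entries (1,1,1,1,1,1,1,1,1,2).

From H_k ≅ ker(∂_k) / im(∂_{k+1}) we obtain:

  H_0: rank C_0 − rank ∂_1 = 6 − 5 = 1, and the invariant factors of ∂_1 are all 1, so H_0 ≅ Z.
  H_1: rank ker ∂_1 − rank ∂_2 = (15 − 5) − 10 = 0, and ∂_2 has invariant factor 2 > 1, so H_1 ≅ Z/2.
  H_2: rank ker ∂_2 − rank ∂_3 = (10 − 10) − 0 = 0, and there is no ∂_3, so H_2 ≅ 0.

As a check, the Euler characteristic is 6 − 15 + 10 = 1, which agrees with 1 − 0 + 0 = 1.

Hence the Betti numbers are b_0 = 1, b_1 = 0, b_2 = 0.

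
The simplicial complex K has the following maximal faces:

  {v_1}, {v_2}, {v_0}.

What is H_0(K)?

We work with the vertex ordering v_0 < v_1 < v_2. The simplices of K, each written with vertices in increasing order, are:

  0-simplices (3): [v_0], [v_1], [v_2]

giving chain groups C_0 ≅ Z^3.

Computing H_k = (kernel of ∂_k) / (image of ∂_{k+1}):

  H_0: rank C_0 − rank ∂_1 = 3 − 0 = 3, and there is no ∂_1, so H_0 = Z^3.

(K is a triangulation of a set of 3 points.)

H_0 = Z^3.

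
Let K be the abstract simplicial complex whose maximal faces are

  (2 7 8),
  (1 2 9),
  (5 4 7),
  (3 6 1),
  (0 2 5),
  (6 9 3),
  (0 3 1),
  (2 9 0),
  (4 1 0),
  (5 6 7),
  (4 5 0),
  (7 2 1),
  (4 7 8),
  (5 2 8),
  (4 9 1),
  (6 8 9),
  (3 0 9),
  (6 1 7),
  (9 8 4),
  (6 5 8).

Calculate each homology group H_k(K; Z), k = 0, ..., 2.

H_0 ≅ Z,  H_1 ≅ Z ⊕ Z/2,  H_2 = 0.

Order the vertices as 0 < 1 < 2 < 3 < 4 < 5 < 6 < 7 < 8 < 9. Listing each simplex with vertices in this order, K has dimension 2 with simplices:

  0-simplices (10): [0], [1], [2], [3], [4], [5], [6], [7], [8], [9]
  1-simplices (30): (30 of them)
  2-simplices (20): (20 of them)

so the chain groups are C_0 ≅ Z^10, C_1 ≅ Z^30, C_2 ≅ Z^20.

Boundary ∂_1: C_1 → C_0 maps an edge to its endpoints' difference, ∂[p,q] = q − p. For instance
  ∂[0,5] = [5] − [0].
The 10×30 boundary matrix has rank 9 and Smith normal form diag(1,1,1,1,1,1,1,1,1).

The boundary map ∂_2: C_2 → C_1 sends each 2-simplex [p,q,r] to [q,r] − [p,r] + [p,q]. For instance
  ∂[0,1,3] = [1,3] − [0,3] + [0,1],
  ∂[0,3,9] = [3,9] − [0,9] + [0,3].
As a 30×20 matrix over Z this has rank 20, with invariant factors (1,1,1,1,1,1,1,1,1,1,1,1,1,1,1,1,1,1,1,2).

Now H_k = ker ∂_k / im ∂_{k+1}, so:

  H_0: rank C_0 − rank ∂_1 = 10 − 9 = 1, and the invariant factors of ∂_1 are all 1, so H_0 ≅ Z.
  H_1: rank ker ∂_1 − rank ∂_2 = (30 − 9) − 20 = 1, and ∂_2 has invariant factor 2 > 1, so H_1 ≅ Z ⊕ Z/2.
  H_2: rank ker ∂_2 − rank ∂_3 = (20 − 20) − 0 = 0, and there is no ∂_3, so H_2 ≅ 0.

(K is a triangulation of the Klein bottle.)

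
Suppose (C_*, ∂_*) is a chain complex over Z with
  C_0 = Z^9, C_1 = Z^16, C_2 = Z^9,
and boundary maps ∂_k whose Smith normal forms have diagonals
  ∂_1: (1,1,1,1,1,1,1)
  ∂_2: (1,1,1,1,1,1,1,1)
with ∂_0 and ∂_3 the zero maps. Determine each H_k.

H_0 = Z^2,  H_1 = Z,  H_2 = Z.

H_0: b_0 = 9 − 0 − 7 = 2; torsion from ∂_1 factors > 1: none. So H_0 = Z^2.
H_1: b_1 = 16 − 7 − 8 = 1; torsion from ∂_2 factors > 1: none. So H_1 = Z.
H_2: b_2 = 9 − 8 − 0 = 1; torsion from ∂_3 factors > 1: none. So H_2 = Z.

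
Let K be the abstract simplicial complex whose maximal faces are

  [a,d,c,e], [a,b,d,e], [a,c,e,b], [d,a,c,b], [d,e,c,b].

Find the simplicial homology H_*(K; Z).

Take the total order a < b < c < d < e on the vertex set. Then K (dimension 3) consists of the simplices:

  0-simplices (5): a, b, c, d, e
  1-simplices (10): ab, ac, ad, ae, bc, bd, be, cd, ce, de
  2-simplices (10): abc, abd, abe, acd, ace, ade, bcd, bce, bde, cde
  3-simplices (5): abcd, abce, abde, acde, bcde

Hence C_0 ≅ Z^5, C_1 ≅ Z^10, C_2 ≅ Z^10, C_3 ≅ Z^5.

The boundary map ∂_1: C_1 → C_0 is given by ∂[p,q] = [q] − [p]. For instance
  ∂ae = e − a.
As a 5×10 matrix over Z this has rank 4, with invariant factors (1,1,1,1).

Boundary ∂_2: C_2 → C_1 maps a triangle to the signed sum of its edges. For instance
  ∂abd = bd − ad + ab,
  ∂abc = bc − ac + ab.
As a 10×10 matrix over Z this has rank 6, with invariant factors (1,1,1,1,1,1).

Boundary ∂_3: C_3 → C_2 sends each 3-simplex σ to the alternating sum Σ_i (−1)^i (σ with its i-th vertex removed). For instance
  ∂abde = bde − ade + abe − abd,
  ∂bcde = cde − bde + bce − bcd.
The 10×5 boundary matrix has rank 4 and Smith normal form diag(1,1,1,1).

From H_k ≅ ker(∂_k) / im(∂_{k+1}) we obtain:

  H_0: rank C_0 − rank ∂_1 = 5 − 4 = 1, and the invariant factors of ∂_1 are all 1, so H_0 ≅ Z.
  H_1: rank ker ∂_1 − rank ∂_2 = (10 − 4) − 6 = 0, and the invariant factors of ∂_2 are all 1, so H_1 ≅ 0.
  H_2: rank ker ∂_2 − rank ∂_3 = (10 − 6) − 4 = 0, and the invariant factors of ∂_3 are all 1, so H_2 ≅ 0.
  H_3: rank ker ∂_3 − rank ∂_4 = (5 − 4) − 0 = 1, and there is no ∂_4, so H_3 ≅ Z.

As a check, the Euler characteristic is 5 − 10 + 10 − 5 = 0, which agrees with 1 − 0 + 0 − 1 = 0.

H_0 ≅ Z,  H_1 = 0,  H_2 = 0,  H_3 ≅ Z.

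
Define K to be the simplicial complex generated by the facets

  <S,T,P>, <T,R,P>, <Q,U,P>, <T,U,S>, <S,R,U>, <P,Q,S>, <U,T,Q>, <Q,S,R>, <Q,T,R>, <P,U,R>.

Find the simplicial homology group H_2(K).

Take the total order P < Q < R < S < T < U on the vertex set. Then K (dimension 2) consists of the simplices:

  0-simplices (6): P, Q, R, S, T, U
  1-simplices (15): PQ, PR, PS, PT, PU, QR, QS, QT, QU, RS, RT, RU, ST, SU, TU
  2-simplices (10): PQS, PQU, PRT, PRU, PST, QRS, QRT, QTU, RSU, STU

giving chain groups C_0 ≅ Z^6, C_1 ≅ Z^15, C_2 ≅ Z^10.

∂_1: C_1 → C_0 sends each edge [p,q] (with p < q) to q − p.
This gives a 6×15 integer matrix of rank 5; reducing to Smith normal form yields diagonal entries (1,1,1,1,1).

The boundary map ∂_2: C_2 → C_1 maps a triangle to the signed sum of its edges. For instance
  ∂PQS = QS − PS + PQ,
  ∂QTU = TU − QU + QT.
The 15×10 boundary matrix has rank 10 and Smith normal form diag(1,1,1,1,1,1,1,1,1,2).

Reading off H_k = ker ∂_k / im ∂_{k+1}:

  H_2: rank ker ∂_2 − rank ∂_3 = (10 − 10) − 0 = 0, and there is no ∂_3, so H_2 = 0.

H_2 ≅ 0.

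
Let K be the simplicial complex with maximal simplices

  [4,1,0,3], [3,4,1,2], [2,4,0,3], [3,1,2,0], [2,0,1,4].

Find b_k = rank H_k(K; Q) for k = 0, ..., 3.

K has 5 vertices, 10 edges, 10 triangles, 5 3-simplices.
rank ∂_0 = 0, rank ∂_1 = 4 ⇒ b_0 = 5 − 0 − 4 = 1; all invariant factors of ∂_1 are 1 so no torsion. So H_0 ≅ Z.
rank ∂_1 = 4, rank ∂_2 = 6 ⇒ b_1 = 10 − 4 − 6 = 0; all invariant factors of ∂_2 are 1 so no torsion. So H_1 ≅ 0.
rank ∂_2 = 6, rank ∂_3 = 4 ⇒ b_2 = 10 − 6 − 4 = 0; all invariant factors of ∂_3 are 1 so no torsion. So H_2 ≅ 0.
rank ∂_3 = 4, rank ∂_4 = 0 ⇒ b_3 = 5 − 4 − 0 = 1. So H_3 ≅ Z.

b_0 = 1, b_1 = 0, b_2 = 0, b_3 = 1.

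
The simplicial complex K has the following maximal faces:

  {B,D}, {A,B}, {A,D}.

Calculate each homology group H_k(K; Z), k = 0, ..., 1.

H_0 = Z,  H_1 = Z.

Fix the vertex order A < B < D and write every simplex with vertices in increasing order. Then dim K = 1 and the simplices of K are:

  0-simplices (3): A, B, D
  1-simplices (3): AB, AD, BD

giving chain groups C_0 ≅ Z^3, C_1 ≅ Z^3.

Boundary ∂_1: C_1 → C_0 sends each edge [p,q] (with p < q) to q − p. For instance
  ∂AD = D − A.
The 3×3 boundary matrix has rank 2 and Smith normal form diag(1,1).

Now H_k = ker ∂_k / im ∂_{k+1}, so:

  H_0: rank C_0 − rank ∂_1 = 3 − 2 = 1, and the invariant factors of ∂_1 are all 1, so H_0 ≅ Z.
  H_1: rank ker ∂_1 − rank ∂_2 = (3 − 2) − 0 = 1, and there is no ∂_2, so H_1 ≅ Z.

As a check, the Euler characteristic is 3 − 3 = 0, which agrees with 1 − 1 = 0.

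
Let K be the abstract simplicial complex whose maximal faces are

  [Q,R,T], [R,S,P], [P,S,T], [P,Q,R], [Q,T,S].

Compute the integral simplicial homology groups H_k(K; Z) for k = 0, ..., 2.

H_0 ≅ Z,  H_1 ≅ Z,  H_2 = 0.

We work with the vertex ordering P < Q < R < S < T. The simplices of K, each written with vertices in increasing order, are:

  0-simplices (5): P, Q, R, S, T
  1-simplices (10): PQ, PR, PS, PT, QR, QS, QT, RS, RT, ST
  2-simplices (5): PQR, PRS, PST, QRT, QST

Hence C_0 ≅ Z^5, C_1 ≅ Z^10, C_2 ≅ Z^5.

Boundary ∂_1: C_1 → C_0 maps an edge to its endpoints' difference, ∂[p,q] = q − p. For instance
  ∂ST = T − S.
The resulting 5×10 matrix has rank 4, and its Smith normal form has invariant factors (1,1,1,1).

The boundary map ∂_2: C_2 → C_1 acts by ∂[p,q,r] = [q,r] − [p,r] + [p,q]. For instance
  ∂QRT = RT − QT + QR,
  ∂PQR = QR − PR + PQ.
As a 10×5 matrix over Z this has rank 5, with invariant factors (1,1,1,1,1).

Computing H_k = (kernel of ∂_k) / (image of ∂_{k+1}):

  H_0: rank C_0 − rank ∂_1 = 5 − 4 = 1, and the invariant factors of ∂_1 are all 1, so H_0 = Z.
  H_1: rank ker ∂_1 − rank ∂_2 = (10 − 4) − 5 = 1, and the invariant factors of ∂_2 are all 1, so H_1 = Z.
  H_2: rank ker ∂_2 − rank ∂_3 = (5 − 5) − 0 = 0, and there is no ∂_3, so H_2 = 0.

(K is a triangulation of the Möbius band.)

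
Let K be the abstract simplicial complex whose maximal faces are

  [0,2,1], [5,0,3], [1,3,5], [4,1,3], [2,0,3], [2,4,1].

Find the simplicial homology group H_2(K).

Take the total order 0 < 1 < 2 < 3 < 4 < 5 on the vertex set. Then K (dimension 2) consists of the simplices:

  0-simplices (6): [0], [1], [2], [3], [4], [5]
  1-simplices (12): [0,1], [0,2], [0,3], [0,5], [1,2], [1,3], [1,4], [1,5], [2,3], [2,4], [3,4], [3,5]
  2-simplices (6): [0,1,2], [0,2,3], [0,3,5], [1,2,4], [1,3,4], [1,3,5]

Hence C_0 ≅ Z^6, C_1 ≅ Z^12, C_2 ≅ Z^6.

∂_1: C_1 → C_0 is given by ∂[p,q] = [q] − [p]. For instance
  ∂[1,4] = [4] − [1].
The 6×12 boundary matrix has rank 5 and Smith normal form diag(1,1,1,1,1).

∂_2: C_2 → C_1 acts by ∂[p,q,r] = [q,r] − [p,r] + [p,q]. For instance
  ∂[1,2,4] = [2,4] − [1,4] + [1,2],
  ∂[0,3,5] = [3,5] − [0,5] + [0,3].
The 12×6 boundary matrix has rank 6 and Smith normal form diag(1,1,1,1,1,1).

Reading off H_k = ker ∂_k / im ∂_{k+1}:

  H_2: rank ker ∂_2 − rank ∂_3 = (6 − 6) − 0 = 0, and there is no ∂_3, so H_2 = 0.

H_2 ≅ 0.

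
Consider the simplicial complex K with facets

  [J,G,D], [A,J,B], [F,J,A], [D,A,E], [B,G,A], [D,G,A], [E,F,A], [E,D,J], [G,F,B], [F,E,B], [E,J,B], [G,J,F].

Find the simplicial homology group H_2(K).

H_2 = 0.

Fix the vertex order A < B < D < E < F < G < J and write every simplex with vertices in increasing order. Then dim K = 2 and the simplices of K are:

  0-simplices (7): A, B, D, E, F, G, J
  1-simplices (18): AB, AD, AE, AF, AG, AJ, BE, BF, BG, BJ, DE, DG, DJ, EF, EJ, FG, FJ, GJ
  2-simplices (12): ABG, ABJ, ADE, ADG, AEF, AFJ, BEF, BEJ, BFG, DEJ, DGJ, FGJ

giving chain groups C_0 ≅ Z^7, C_1 ≅ Z^18, C_2 ≅ Z^12.

Boundary ∂_1: C_1 → C_0 maps an edge to its endpoints' difference, ∂[p,q] = q − p. For instance
  ∂DE = E − D.
The 7×18 boundary matrix has rank 6 and Smith normal form diag(1,1,1,1,1,1).

The boundary map ∂_2: C_2 → C_1 acts by ∂[p,q,r] = [q,r] − [p,r] + [p,q]. For instance
  ∂BFG = FG − BG + BF,
  ∂FGJ = GJ − FJ + FG.
As a 18×12 matrix over Z this has rank 12, with invariant factors (1,1,1,1,1,1,1,1,1,1,1,2).

From H_k ≅ ker(∂_k) / im(∂_{k+1}) we obtain:

  H_2: rank ker ∂_2 − rank ∂_3 = (12 − 12) − 0 = 0, and there is no ∂_3, so H_2 = 0.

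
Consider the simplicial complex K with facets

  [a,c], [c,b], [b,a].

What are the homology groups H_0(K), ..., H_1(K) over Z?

H_0 = Z,  H_1 = Z.

Take the total order a < b < c on the vertex set. Then K (dimension 1) consists of the simplices:

  0-simplices (3): a, b, c
  1-simplices (3): ab, ac, bc

giving chain groups C_0 ≅ Z^3, C_1 ≅ Z^3.

The boundary map ∂_1: C_1 → C_0 sends each edge [p,q] (with p < q) to q − p.
The resulting 3×3 matrix has rank 2, and its Smith normal form has invariant factors (1,1).

Reading off H_k = ker ∂_k / im ∂_{k+1}:

  H_0: rank C_0 − rank ∂_1 = 3 − 2 = 1, and the invariant factors of ∂_1 are all 1, so H_0 ≅ Z.
  H_1: rank ker ∂_1 − rank ∂_2 = (3 − 2) − 0 = 1, and there is no ∂_2, so H_1 ≅ Z.

(K is a triangulation of the circle S^1.)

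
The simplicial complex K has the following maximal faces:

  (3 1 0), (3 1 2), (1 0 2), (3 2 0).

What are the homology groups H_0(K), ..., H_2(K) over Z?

H_0 = Z,  H_1 = 0,  H_2 = Z.

Take the total order 0 < 1 < 2 < 3 on the vertex set. Then K (dimension 2) consists of the simplices:

  0-simplices (4): [0], [1], [2], [3]
  1-simplices (6): [0,1], [0,2], [0,3], [1,2], [1,3], [2,3]
  2-simplices (4): [0,1,2], [0,1,3], [0,2,3], [1,2,3]

giving chain groups C_0 ≅ Z^4, C_1 ≅ Z^6, C_2 ≅ Z^4.

∂_1: C_1 → C_0 is given by ∂[p,q] = [q] − [p]. For instance
  ∂[0,3] = [3] − [0].
As a 4×6 matrix over Z this has rank 3, with invariant factors (1,1,1).

Boundary ∂_2: C_2 → C_1 maps a triangle to the signed sum of its edges. For instance
  ∂[0,2,3] = [2,3] − [0,3] + [0,2],
  ∂[0,1,3] = [1,3] − [0,3] + [0,1].
This gives a 6×4 integer matrix of rank 3; reducing to Smith normal form yields diagonal entries (1,1,1).

Computing H_k = (kernel of ∂_k) / (image of ∂_{k+1}):

  H_0: rank C_0 − rank ∂_1 = 4 − 3 = 1, and the invariant factors of ∂_1 are all 1, so H_0 = Z.
  H_1: rank ker ∂_1 − rank ∂_2 = (6 − 3) − 3 = 0, and the invariant factors of ∂_2 are all 1, so H_1 = 0.
  H_2: rank ker ∂_2 − rank ∂_3 = (4 − 3) − 0 = 1, and there is no ∂_3, so H_2 = Z.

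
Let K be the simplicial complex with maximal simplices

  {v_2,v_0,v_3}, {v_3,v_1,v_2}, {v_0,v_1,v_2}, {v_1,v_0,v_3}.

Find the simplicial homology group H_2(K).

H_2 ≅ Z.

Take the total order v_0 < v_1 < v_2 < v_3 on the vertex set. Then K (dimension 2) consists of the simplices:

  0-simplices (4): [v_0], [v_1], [v_2], [v_3]
  1-simplices (6): [v_0,v_1], [v_0,v_2], [v_0,v_3], [v_1,v_2], [v_1,v_3], [v_2,v_3]
  2-simplices (4): [v_0,v_1,v_2], [v_0,v_1,v_3], [v_0,v_2,v_3], [v_1,v_2,v_3]

giving chain groups C_0 ≅ Z^4, C_1 ≅ Z^6, C_2 ≅ Z^4.

Boundary ∂_1: C_1 → C_0 sends each edge [p,q] (with p < q) to q − p.
This gives a 4×6 integer matrix of rank 3; reducing to Smith normal form yields diagonal entries (1,1,1).

∂_2: C_2 → C_1 maps a triangle to the signed sum of its edges. For instance
  ∂[v_0,v_1,v_3] = [v_1,v_3] − [v_0,v_3] + [v_0,v_1],
  ∂[v_0,v_2,v_3] = [v_2,v_3] − [v_0,v_3] + [v_0,v_2].
The 6×4 boundary matrix has rank 3 and Smith normal form diag(1,1,1).

Computing H_k = (kernel of ∂_k) / (image of ∂_{k+1}):

  H_2: rank ker ∂_2 − rank ∂_3 = (4 − 3) − 0 = 1, and there is no ∂_3, so H_2 = Z.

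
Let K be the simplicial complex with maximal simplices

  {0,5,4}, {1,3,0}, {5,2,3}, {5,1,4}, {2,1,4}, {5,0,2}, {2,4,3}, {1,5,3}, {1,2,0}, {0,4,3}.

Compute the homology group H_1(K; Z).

We work with the vertex ordering 0 < 1 < 2 < 3 < 4 < 5. The simplices of K, each written with vertices in increasing order, are:

  0-simplices (6): [0], [1], [2], [3], [4], [5]
  1-simplices (15): [0,1], [0,2], [0,3], [0,4], [0,5], [1,2], [1,3], [1,4], [1,5], [2,3], [2,4], [2,5], [3,4], [3,5], [4,5]
  2-simplices (10): [0,1,2], [0,1,3], [0,2,5], [0,3,4], [0,4,5], [1,2,4], [1,3,5], [1,4,5], [2,3,4], [2,3,5]

giving chain groups C_0 ≅ Z^6, C_1 ≅ Z^15, C_2 ≅ Z^10.

∂_1: C_1 → C_0 sends each edge [p,q] (with p < q) to q − p. For instance
  ∂[1,4] = [4] − [1].
The 6×15 boundary matrix has rank 5 and Smith normal form diag(1,1,1,1,1).

The boundary map ∂_2: C_2 → C_1 sends each 2-simplex [p,q,r] to [q,r] − [p,r] + [p,q]. For instance
  ∂[0,2,5] = [2,5] − [0,5] + [0,2],
  ∂[1,3,5] = [3,5] − [1,5] + [1,3].
The resulting 15×10 matrix has rank 10, and its Smith normal form has invariant factors (1,1,1,1,1,1,1,1,1,2).

Reading off H_k = ker ∂_k / im ∂_{k+1}:

  H_1: rank ker ∂_1 − rank ∂_2 = (15 − 5) − 10 = 0, and ∂_2 has invariant factor 2 > 1, so H_1 ≅ Z_2.

(K is a triangulation of the real projective plane RP^2.)

H_1 ≅ Z_2.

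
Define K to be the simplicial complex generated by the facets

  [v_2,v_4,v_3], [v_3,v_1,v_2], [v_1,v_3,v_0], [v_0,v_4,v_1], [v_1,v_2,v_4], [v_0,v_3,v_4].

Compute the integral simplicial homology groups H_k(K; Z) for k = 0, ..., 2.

H_0 ≅ Z,  H_1 = 0,  H_2 ≅ Z.

We work with the vertex ordering v_0 < v_1 < v_2 < v_3 < v_4. The simplices of K, each written with vertices in increasing order, are:

  0-simplices (5): [v_0], [v_1], [v_2], [v_3], [v_4]
  1-simplices (9): [v_0,v_1], [v_0,v_3], [v_0,v_4], [v_1,v_2], [v_1,v_3], [v_1,v_4], [v_2,v_3], [v_2,v_4], [v_3,v_4]
  2-simplices (6): [v_0,v_1,v_3], [v_0,v_1,v_4], [v_0,v_3,v_4], [v_1,v_2,v_3], [v_1,v_2,v_4], [v_2,v_3,v_4]

Hence C_0 ≅ Z^5, C_1 ≅ Z^9, C_2 ≅ Z^6.

Boundary ∂_1: C_1 → C_0 maps an edge to its endpoints' difference, ∂[p,q] = q − p.
The resulting 5×9 matrix has rank 4, and its Smith normal form has invariant factors (1,1,1,1).

∂_2: C_2 → C_1 maps a triangle to the signed sum of its edges. For instance
  ∂[v_2,v_3,v_4] = [v_3,v_4] − [v_2,v_4] + [v_2,v_3],
  ∂[v_1,v_2,v_4] = [v_2,v_4] − [v_1,v_4] + [v_1,v_2].
The resulting 9×6 matrix has rank 5, and its Smith normal form has invariant factors (1,1,1,1,1).

Computing H_k = (kernel of ∂_k) / (image of ∂_{k+1}):

  H_0: rank C_0 − rank ∂_1 = 5 − 4 = 1, and the invariant factors of ∂_1 are all 1, so H_0 = Z.
  H_1: rank ker ∂_1 − rank ∂_2 = (9 − 4) − 5 = 0, and the invariant factors of ∂_2 are all 1, so H_1 = 0.
  H_2: rank ker ∂_2 − rank ∂_3 = (6 − 5) − 0 = 1, and there is no ∂_3, so H_2 = Z.

(K is a triangulation of the 2-sphere S^2.)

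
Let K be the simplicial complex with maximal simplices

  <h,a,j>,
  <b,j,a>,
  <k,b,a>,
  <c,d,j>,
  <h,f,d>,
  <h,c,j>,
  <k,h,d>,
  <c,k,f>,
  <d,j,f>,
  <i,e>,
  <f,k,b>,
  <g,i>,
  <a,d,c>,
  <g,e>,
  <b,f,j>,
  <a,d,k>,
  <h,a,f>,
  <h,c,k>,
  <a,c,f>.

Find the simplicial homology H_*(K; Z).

H_0 ≅ Z^2,  H_1 ≅ Z^3,  H_2 ≅ Z.

We work with the vertex ordering a < b < c < d < e < f < g < h < i < j < k. The simplices of K, each written with vertices in increasing order, are:

  0-simplices (11): a, b, c, d, e, f, g, h, i, j, k
  1-simplices (27): ab, ac, ad, af, ah, aj, ak, bf, bj, bk, cd, cf, ch, cj, ck, df, dh, dj, dk, eg, ei, fh, fj, fk, gi, hj, hk
  2-simplices (16): abj, abk, acd, acf, adk, afh, ahj, bfj, bfk, cdj, cfk, chj, chk, dfh, dfj, dhk

giving chain groups C_0 ≅ Z^11, C_1 ≅ Z^27, C_2 ≅ Z^16.

Boundary ∂_1: C_1 → C_0 maps an edge to its endpoints' difference, ∂[p,q] = q − p. For instance
  ∂dk = k − d.
This gives a 11×27 integer matrix of rank 9; reducing to Smith normal form yields diagonal entries (1,1,1,1,1,1,1,1,1).

The boundary map ∂_2: C_2 → C_1 sends each 2-simplex [p,q,r] to [q,r] − [p,r] + [p,q]. For instance
  ∂afh = fh − ah + af,
  ∂dfh = fh − dh + df.
The 27×16 boundary matrix has rank 15 and Smith normal form diag(1,1,1,1,1,1,1,1,1,1,1,1,1,1,1).

From H_k ≅ ker(∂_k) / im(∂_{k+1}) we obtain:

  H_0: rank C_0 − rank ∂_1 = 11 − 9 = 2, and the invariant factors of ∂_1 are all 1, so H_0 = Z^2.
  H_1: rank ker ∂_1 − rank ∂_2 = (27 − 9) − 15 = 3, and the invariant factors of ∂_2 are all 1, so H_1 = Z^3.
  H_2: rank ker ∂_2 − rank ∂_3 = (16 − 15) − 0 = 1, and there is no ∂_3, so H_2 = Z.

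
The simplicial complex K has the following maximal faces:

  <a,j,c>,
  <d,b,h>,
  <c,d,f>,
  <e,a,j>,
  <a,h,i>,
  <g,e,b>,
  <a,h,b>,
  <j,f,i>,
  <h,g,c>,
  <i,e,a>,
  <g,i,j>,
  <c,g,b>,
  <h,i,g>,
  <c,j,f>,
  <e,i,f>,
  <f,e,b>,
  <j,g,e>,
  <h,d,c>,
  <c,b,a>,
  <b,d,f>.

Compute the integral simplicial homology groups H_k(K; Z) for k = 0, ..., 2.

H_0 ≅ Z,  H_1 ≅ Z ⊕ Z/2Z,  H_2 = 0.

Fix the vertex order a < b < c < d < e < f < g < h < i < j and write every simplex with vertices in increasing order. Then dim K = 2 and the simplices of K are:

  0-simplices (10): a, b, c, d, e, f, g, h, i, j
  1-simplices (30): ab, ac, ae, ah, ai, aj, bc, bd, be, bf, bg, bh, cd, cf, cg, ch, cj, df, dh, ef, eg, ei, ej, fi, fj, gh, gi, gj, hi, ij
  2-simplices (20): abc, abh, acj, aei, aej, ahi, bcg, bdf, bdh, bef, beg, cdf, cdh, cfj, cgh, efi, egj, fij, ghi, gij

so the chain groups are C_0 ≅ Z^10, C_1 ≅ Z^30, C_2 ≅ Z^20.

The boundary map ∂_1: C_1 → C_0 is given by ∂[p,q] = [q] − [p].
The 10×30 boundary matrix has rank 9 and Smith normal form diag(1,1,1,1,1,1,1,1,1).

∂_2: C_2 → C_1 acts by ∂[p,q,r] = [q,r] − [p,r] + [p,q]. For instance
  ∂bef = ef − bf + be,
  ∂ghi = hi − gi + gh.
The 30×20 boundary matrix has rank 20 and Smith normal form diag(1,1,1,1,1,1,1,1,1,1,1,1,1,1,1,1,1,1,1,2).

Computing H_k = (kernel of ∂_k) / (image of ∂_{k+1}):

  H_0: rank C_0 − rank ∂_1 = 10 − 9 = 1, and the invariant factors of ∂_1 are all 1, so H_0 ≅ Z.
  H_1: rank ker ∂_1 − rank ∂_2 = (30 − 9) − 20 = 1, and ∂_2 has invariant factor 2 > 1, so H_1 ≅ Z ⊕ Z/2Z.
  H_2: rank ker ∂_2 − rank ∂_3 = (20 − 20) − 0 = 0, and there is no ∂_3, so H_2 ≅ 0.

As a check, the Euler characteristic is 10 − 30 + 20 = 0, which agrees with 1 − 1 + 0 = 0.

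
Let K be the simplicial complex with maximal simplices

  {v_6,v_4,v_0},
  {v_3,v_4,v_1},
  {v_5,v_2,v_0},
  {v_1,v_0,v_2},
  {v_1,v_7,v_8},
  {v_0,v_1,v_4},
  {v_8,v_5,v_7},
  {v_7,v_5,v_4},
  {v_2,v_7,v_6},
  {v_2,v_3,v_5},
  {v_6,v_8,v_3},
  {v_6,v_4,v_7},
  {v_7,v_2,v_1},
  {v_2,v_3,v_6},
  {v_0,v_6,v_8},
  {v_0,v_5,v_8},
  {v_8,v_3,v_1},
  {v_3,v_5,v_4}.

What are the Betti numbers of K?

b_0 = 1, b_1 = 2, b_2 = 1.

Order the vertices as v_0 < v_1 < v_2 < v_3 < v_4 < v_5 < v_6 < v_7 < v_8. Listing each simplex with vertices in this order, K has dimension 2 with simplices:

  0-simplices (9): [v_0], [v_1], [v_2], [v_3], [v_4], [v_5], [v_6], [v_7], [v_8]
  1-simplices (27): (27 of them)
  2-simplices (18): (18 of them)

giving chain groups C_0 ≅ Z^9, C_1 ≅ Z^27, C_2 ≅ Z^18.

∂_1: C_1 → C_0 is given by ∂[p,q] = [q] − [p]. For instance
  ∂[v_0,v_4] = [v_4] − [v_0].
The resulting 9×27 matrix has rank 8, and its Smith normal form has invariant factors (1,1,1,1,1,1,1,1).

Boundary ∂_2: C_2 → C_1 maps a triangle to the signed sum of its edges. For instance
  ∂[v_2,v_3,v_5] = [v_3,v_5] − [v_2,v_5] + [v_2,v_3],
  ∂[v_4,v_5,v_7] = [v_5,v_7] − [v_4,v_7] + [v_4,v_5].
This gives a 27×18 integer matrix of rank 17; reducing to Smith normal form yields diagonal entries (1,1,1,1,1,1,1,1,1,1,1,1,1,1,1,1,1).

From H_k ≅ ker(∂_k) / im(∂_{k+1}) we obtain:

  H_0: rank C_0 − rank ∂_1 = 9 − 8 = 1, and the invariant factors of ∂_1 are all 1, so H_0 = Z.
  H_1: rank ker ∂_1 − rank ∂_2 = (27 − 8) − 17 = 2, and the invariant factors of ∂_2 are all 1, so H_1 = Z^2.
  H_2: rank ker ∂_2 − rank ∂_3 = (18 − 17) − 0 = 1, and there is no ∂_3, so H_2 = Z.

Hence the Betti numbers are b_0 = 1, b_1 = 2, b_2 = 1.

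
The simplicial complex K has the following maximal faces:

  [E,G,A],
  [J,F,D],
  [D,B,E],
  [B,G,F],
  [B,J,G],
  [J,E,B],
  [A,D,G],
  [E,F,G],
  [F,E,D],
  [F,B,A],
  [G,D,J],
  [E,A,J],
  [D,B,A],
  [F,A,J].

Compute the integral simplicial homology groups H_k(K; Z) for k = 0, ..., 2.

H_0 = Z,  H_1 = Z^2,  H_2 = Z.

We work with the vertex ordering A < B < D < E < F < G < J. The simplices of K, each written with vertices in increasing order, are:

  0-simplices (7): A, B, D, E, F, G, J
  1-simplices (21): AB, AD, AE, AF, AG, AJ, BD, BE, BF, BG, BJ, DE, DF, DG, DJ, EF, EG, EJ, FG, FJ, GJ
  2-simplices (14): ABD, ABF, ADG, AEG, AEJ, AFJ, BDE, BEJ, BFG, BGJ, DEF, DFJ, DGJ, EFG

giving chain groups C_0 ≅ Z^7, C_1 ≅ Z^21, C_2 ≅ Z^14.

∂_1: C_1 → C_0 sends each edge [p,q] (with p < q) to q − p. For instance
  ∂BJ = J − B.
The 7×21 boundary matrix has rank 6 and Smith normal form diag(1,1,1,1,1,1).

Boundary ∂_2: C_2 → C_1 maps a triangle to the signed sum of its edges. For instance
  ∂BEJ = EJ − BJ + BE,
  ∂BDE = DE − BE + BD.
As a 21×14 matrix over Z this has rank 13, with invariant factors (1,1,1,1,1,1,1,1,1,1,1,1,1).

From H_k ≅ ker(∂_k) / im(∂_{k+1}) we obtain:

  H_0: rank C_0 − rank ∂_1 = 7 − 6 = 1, and the invariant factors of ∂_1 are all 1, so H_0 = Z.
  H_1: rank ker ∂_1 − rank ∂_2 = (21 − 6) − 13 = 2, and the invariant factors of ∂_2 are all 1, so H_1 = Z^2.
  H_2: rank ker ∂_2 − rank ∂_3 = (14 − 13) − 0 = 1, and there is no ∂_3, so H_2 = Z.

As a check, the Euler characteristic is 7 − 21 + 14 = 0, which agrees with 1 − 2 + 1 = 0.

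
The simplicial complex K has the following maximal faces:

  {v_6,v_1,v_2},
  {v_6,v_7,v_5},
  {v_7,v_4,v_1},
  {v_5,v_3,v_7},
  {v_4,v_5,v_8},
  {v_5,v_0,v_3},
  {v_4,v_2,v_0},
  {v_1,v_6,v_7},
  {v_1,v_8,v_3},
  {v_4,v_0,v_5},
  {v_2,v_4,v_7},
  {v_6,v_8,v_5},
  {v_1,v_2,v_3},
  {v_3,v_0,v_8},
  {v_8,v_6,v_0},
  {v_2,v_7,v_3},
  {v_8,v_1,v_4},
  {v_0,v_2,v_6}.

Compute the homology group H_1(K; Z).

Take the total order v_0 < v_1 < v_2 < v_3 < v_4 < v_5 < v_6 < v_7 < v_8 on the vertex set. Then K (dimension 2) consists of the simplices:

  0-simplices (9): [v_0], [v_1], [v_2], [v_3], [v_4], [v_5], [v_6], [v_7], [v_8]
  1-simplices (27): (27 of them)
  2-simplices (18): (18 of them)

Hence C_0 ≅ Z^9, C_1 ≅ Z^27, C_2 ≅ Z^18.

The boundary map ∂_1: C_1 → C_0 is given by ∂[p,q] = [q] − [p]. For instance
  ∂[v_2,v_3] = [v_3] − [v_2].
This gives a 9×27 integer matrix of rank 8; reducing to Smith normal form yields diagonal entries (1,1,1,1,1,1,1,1).

The boundary map ∂_2: C_2 → C_1 acts by ∂[p,q,r] = [q,r] − [p,r] + [p,q]. For instance
  ∂[v_0,v_6,v_8] = [v_6,v_8] − [v_0,v_8] + [v_0,v_6],
  ∂[v_3,v_5,v_7] = [v_5,v_7] − [v_3,v_7] + [v_3,v_5].
The 27×18 boundary matrix has rank 18 and Smith normal form diag(1,1,1,1,1,1,1,1,1,1,1,1,1,1,1,1,1,2).

Now H_k = ker ∂_k / im ∂_{k+1}, so:

  H_1: rank ker ∂_1 − rank ∂_2 = (27 − 8) − 18 = 1, and ∂_2 has invariant factor 2 > 1, so H_1 ≅ Z ⊕ Z/2.

H_1 = Z ⊕ Z/2.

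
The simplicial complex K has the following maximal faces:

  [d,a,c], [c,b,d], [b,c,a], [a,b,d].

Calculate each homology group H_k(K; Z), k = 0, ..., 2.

Fix the vertex order a < b < c < d and write every simplex with vertices in increasing order. Then dim K = 2 and the simplices of K are:

  0-simplices (4): a, b, c, d
  1-simplices (6): ab, ac, ad, bc, bd, cd
  2-simplices (4): abc, abd, acd, bcd

Hence C_0 ≅ Z^4, C_1 ≅ Z^6, C_2 ≅ Z^4.

The boundary map ∂_1: C_1 → C_0 sends each edge [p,q] (with p < q) to q − p. For instance
  ∂ac = c − a.
The resulting 4×6 matrix has rank 3, and its Smith normal form has invariant factors (1,1,1).

Boundary ∂_2: C_2 → C_1 maps a triangle to the signed sum of its edges. For instance
  ∂abc = bc − ac + ab,
  ∂bcd = cd − bd + bc.
The 6×4 boundary matrix has rank 3 and Smith normal form diag(1,1,1).

Reading off H_k = ker ∂_k / im ∂_{k+1}:

  H_0: rank C_0 − rank ∂_1 = 4 − 3 = 1, and the invariant factors of ∂_1 are all 1, so H_0 = Z.
  H_1: rank ker ∂_1 − rank ∂_2 = (6 − 3) − 3 = 0, and the invariant factors of ∂_2 are all 1, so H_1 = 0.
  H_2: rank ker ∂_2 − rank ∂_3 = (4 − 3) − 0 = 1, and there is no ∂_3, so H_2 = Z.

(K is a triangulation of the 2-sphere S^2.)

H_0 ≅ Z,  H_1 = 0,  H_2 ≅ Z.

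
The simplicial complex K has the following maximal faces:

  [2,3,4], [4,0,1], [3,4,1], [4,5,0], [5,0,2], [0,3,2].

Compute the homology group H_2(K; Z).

Take the total order 0 < 1 < 2 < 3 < 4 < 5 on the vertex set. Then K (dimension 2) consists of the simplices:

  0-simplices (6): [0], [1], [2], [3], [4], [5]
  1-simplices (12): [0,1], [0,2], [0,3], [0,4], [0,5], [1,3], [1,4], [2,3], [2,4], [2,5], [3,4], [4,5]
  2-simplices (6): [0,1,4], [0,2,3], [0,2,5], [0,4,5], [1,3,4], [2,3,4]

giving chain groups C_0 ≅ Z^6, C_1 ≅ Z^12, C_2 ≅ Z^6.

The boundary map ∂_1: C_1 → C_0 sends each edge [p,q] (with p < q) to q − p. For instance
  ∂[2,3] = [3] − [2].
The resulting 6×12 matrix has rank 5, and its Smith normal form has invariant factors (1,1,1,1,1).

∂_2: C_2 → C_1 acts by ∂[p,q,r] = [q,r] − [p,r] + [p,q]. For instance
  ∂[0,2,3] = [2,3] − [0,3] + [0,2],
  ∂[0,2,5] = [2,5] − [0,5] + [0,2].
The resulting 12×6 matrix has rank 6, and its Smith normal form has invariant factors (1,1,1,1,1,1).

Now H_k = ker ∂_k / im ∂_{k+1}, so:

  H_2: rank ker ∂_2 − rank ∂_3 = (6 − 6) − 0 = 0, and there is no ∂_3, so H_2 = 0.

(K is a triangulation of the cylinder S^1 x I.)

H_2 = 0.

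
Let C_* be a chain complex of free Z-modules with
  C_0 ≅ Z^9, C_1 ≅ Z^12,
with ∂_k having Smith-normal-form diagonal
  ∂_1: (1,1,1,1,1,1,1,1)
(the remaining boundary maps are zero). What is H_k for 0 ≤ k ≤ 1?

H_0 ≅ Z,  H_1 ≅ Z^4.

H_0: b_0 = 9 − 0 − 8 = 1; torsion from ∂_1 factors > 1: none. So H_0 ≅ Z.
H_1: b_1 = 12 − 8 − 0 = 4; torsion from ∂_2 factors > 1: none. So H_1 ≅ Z^4.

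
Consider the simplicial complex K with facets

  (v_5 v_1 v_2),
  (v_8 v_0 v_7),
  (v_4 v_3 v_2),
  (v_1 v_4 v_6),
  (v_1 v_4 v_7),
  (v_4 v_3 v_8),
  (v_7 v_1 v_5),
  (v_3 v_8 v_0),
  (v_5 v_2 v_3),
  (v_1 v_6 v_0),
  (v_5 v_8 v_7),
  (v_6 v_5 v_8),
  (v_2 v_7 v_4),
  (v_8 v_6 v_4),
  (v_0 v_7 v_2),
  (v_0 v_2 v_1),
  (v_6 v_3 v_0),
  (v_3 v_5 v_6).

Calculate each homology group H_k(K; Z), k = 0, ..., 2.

We work with the vertex ordering v_0 < v_1 < v_2 < v_3 < v_4 < v_5 < v_6 < v_7 < v_8. The simplices of K, each written with vertices in increasing order, are:

  0-simplices (9): [v_0], [v_1], [v_2], [v_3], [v_4], [v_5], [v_6], [v_7], [v_8]
  1-simplices (27): (27 of them)
  2-simplices (18): (18 of them)

giving chain groups C_0 ≅ Z^9, C_1 ≅ Z^27, C_2 ≅ Z^18.

Boundary ∂_1: C_1 → C_0 is given by ∂[p,q] = [q] − [p].
The resulting 9×27 matrix has rank 8, and its Smith normal form has invariant factors (1,1,1,1,1,1,1,1).

The boundary map ∂_2: C_2 → C_1 maps a triangle to the signed sum of its edges. For instance
  ∂[v_5,v_6,v_8] = [v_6,v_8] − [v_5,v_8] + [v_5,v_6],
  ∂[v_0,v_7,v_8] = [v_7,v_8] − [v_0,v_8] + [v_0,v_7].
The resulting 27×18 matrix has rank 18, and its Smith normal form has invariant factors (1,1,1,1,1,1,1,1,1,1,1,1,1,1,1,1,1,2).

From H_k ≅ ker(∂_k) / im(∂_{k+1}) we obtain:

  H_0: rank C_0 − rank ∂_1 = 9 − 8 = 1, and the invariant factors of ∂_1 are all 1, so H_0 ≅ Z.
  H_1: rank ker ∂_1 − rank ∂_2 = (27 − 8) − 18 = 1, and ∂_2 has invariant factor 2 > 1, so H_1 ≅ Z ⊕ Z_2.
  H_2: rank ker ∂_2 − rank ∂_3 = (18 − 18) − 0 = 0, and there is no ∂_3, so H_2 ≅ 0.

H_0 ≅ Z,  H_1 ≅ Z ⊕ Z_2,  H_2 = 0.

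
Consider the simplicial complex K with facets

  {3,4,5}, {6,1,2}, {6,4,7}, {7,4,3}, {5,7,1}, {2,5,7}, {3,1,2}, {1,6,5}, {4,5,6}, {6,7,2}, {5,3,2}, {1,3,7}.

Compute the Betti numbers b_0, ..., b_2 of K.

b_0 = 1, b_1 = 0, b_2 = 0.

We work with the vertex ordering 1 < 2 < 3 < 4 < 5 < 6 < 7. The simplices of K, each written with vertices in increasing order, are:

  0-simplices (7): [1], [2], [3], [4], [5], [6], [7]
  1-simplices (18): [1,2], [1,3], [1,5], [1,6], [1,7], [2,3], [2,5], [2,6], [2,7], [3,4], [3,5], [3,7], [4,5], [4,6], [4,7], [5,6], [5,7], [6,7]
  2-simplices (12): [1,2,3], [1,2,6], [1,3,7], [1,5,6], [1,5,7], [2,3,5], [2,5,7], [2,6,7], [3,4,5], [3,4,7], [4,5,6], [4,6,7]

so the chain groups are C_0 ≅ Z^7, C_1 ≅ Z^18, C_2 ≅ Z^12.

The boundary map ∂_1: C_1 → C_0 sends each edge [p,q] (with p < q) to q − p.
The resulting 7×18 matrix has rank 6, and its Smith normal form has invariant factors (1,1,1,1,1,1).

Boundary ∂_2: C_2 → C_1 maps a triangle to the signed sum of its edges. For instance
  ∂[4,6,7] = [6,7] − [4,7] + [4,6],
  ∂[2,6,7] = [6,7] − [2,7] + [2,6].
This gives a 18×12 integer matrix of rank 12; reducing to Smith normal form yields diagonal entries (1,1,1,1,1,1,1,1,1,1,1,2).

Reading off H_k = ker ∂_k / im ∂_{k+1}:

  H_0: rank C_0 − rank ∂_1 = 7 − 6 = 1, and the invariant factors of ∂_1 are all 1, so H_0 = Z.
  H_1: rank ker ∂_1 − rank ∂_2 = (18 − 6) − 12 = 0, and ∂_2 has invariant factor 2 > 1, so H_1 = Z_2.
  H_2: rank ker ∂_2 − rank ∂_3 = (12 − 12) − 0 = 0, and there is no ∂_3, so H_2 = 0.

As a check, the Euler characteristic is 7 − 18 + 12 = 1, which agrees with 1 − 0 + 0 = 1.

Hence the Betti numbers are b_0 = 1, b_1 = 0, b_2 = 0.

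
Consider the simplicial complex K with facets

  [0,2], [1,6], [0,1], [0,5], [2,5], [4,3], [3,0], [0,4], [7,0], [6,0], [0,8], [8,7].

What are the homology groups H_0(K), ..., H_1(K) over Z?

Take the total order 0 < 1 < 2 < 3 < 4 < 5 < 6 < 7 < 8 on the vertex set. Then K (dimension 1) consists of the simplices:

  0-simplices (9): [0], [1], [2], [3], [4], [5], [6], [7], [8]
  1-simplices (12): [0,1], [0,2], [0,3], [0,4], [0,5], [0,6], [0,7], [0,8], [1,6], [2,5], [3,4], [7,8]

giving chain groups C_0 ≅ Z^9, C_1 ≅ Z^12.

Boundary ∂_1: C_1 → C_0 maps an edge to its endpoints' difference, ∂[p,q] = q − p.
As a 9×12 matrix over Z this has rank 8, with invariant factors (1,1,1,1,1,1,1,1).

Now H_k = ker ∂_k / im ∂_{k+1}, so:

  H_0: rank C_0 − rank ∂_1 = 9 − 8 = 1, and the invariant factors of ∂_1 are all 1, so H_0 ≅ Z.
  H_1: rank ker ∂_1 − rank ∂_2 = (12 − 8) − 0 = 4, and there is no ∂_2, so H_1 ≅ Z^4.

As a check, the Euler characteristic is 9 − 12 = -3, which agrees with 1 − 4 = -3.

H_0 = Z,  H_1 = Z^4.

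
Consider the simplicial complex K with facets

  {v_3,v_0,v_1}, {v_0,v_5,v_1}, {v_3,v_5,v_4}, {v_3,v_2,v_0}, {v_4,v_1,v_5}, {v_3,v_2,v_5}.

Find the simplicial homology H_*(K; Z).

H_0 ≅ Z,  H_1 ≅ Z,  H_2 = 0.

Fix the vertex order v_0 < v_1 < v_2 < v_3 < v_4 < v_5 and write every simplex with vertices in increasing order. Then dim K = 2 and the simplices of K are:

  0-simplices (6): [v_0], [v_1], [v_2], [v_3], [v_4], [v_5]
  1-simplices (12): [v_0,v_1], [v_0,v_2], [v_0,v_3], [v_0,v_5], [v_1,v_3], [v_1,v_4], [v_1,v_5], [v_2,v_3], [v_2,v_5], [v_3,v_4], [v_3,v_5], [v_4,v_5]
  2-simplices (6): [v_0,v_1,v_3], [v_0,v_1,v_5], [v_0,v_2,v_3], [v_1,v_4,v_5], [v_2,v_3,v_5], [v_3,v_4,v_5]

so the chain groups are C_0 ≅ Z^6, C_1 ≅ Z^12, C_2 ≅ Z^6.

The boundary map ∂_1: C_1 → C_0 maps an edge to its endpoints' difference, ∂[p,q] = q − p. For instance
  ∂[v_0,v_5] = [v_5] − [v_0].
The resulting 6×12 matrix has rank 5, and its Smith normal form has invariant factors (1,1,1,1,1).

∂_2: C_2 → C_1 acts by ∂[p,q,r] = [q,r] − [p,r] + [p,q]. For instance
  ∂[v_0,v_1,v_3] = [v_1,v_3] − [v_0,v_3] + [v_0,v_1],
  ∂[v_0,v_2,v_3] = [v_2,v_3] − [v_0,v_3] + [v_0,v_2].
As a 12×6 matrix over Z this has rank 6, with invariant factors (1,1,1,1,1,1).

Computing H_k = (kernel of ∂_k) / (image of ∂_{k+1}):

  H_0: rank C_0 − rank ∂_1 = 6 − 5 = 1, and the invariant factors of ∂_1 are all 1, so H_0 ≅ Z.
  H_1: rank ker ∂_1 − rank ∂_2 = (12 − 5) − 6 = 1, and the invariant factors of ∂_2 are all 1, so H_1 ≅ Z.
  H_2: rank ker ∂_2 − rank ∂_3 = (6 − 6) − 0 = 0, and there is no ∂_3, so H_2 ≅ 0.

As a check, the Euler characteristic is 6 − 12 + 6 = 0, which agrees with 1 − 1 + 0 = 0.
(K is a triangulation of the cylinder S^1 x I.)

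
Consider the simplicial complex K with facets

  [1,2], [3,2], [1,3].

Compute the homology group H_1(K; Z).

H_1 ≅ Z.

We work with the vertex ordering 1 < 2 < 3. The simplices of K, each written with vertices in increasing order, are:

  0-simplices (3): [1], [2], [3]
  1-simplices (3): [1,2], [1,3], [2,3]

giving chain groups C_0 ≅ Z^3, C_1 ≅ Z^3.

The boundary map ∂_1: C_1 → C_0 sends each edge [p,q] (with p < q) to q − p. For instance
  ∂[1,2] = [2] − [1].
The 3×3 boundary matrix has rank 2 and Smith normal form diag(1,1).

Computing H_k = (kernel of ∂_k) / (image of ∂_{k+1}):

  H_1: rank ker ∂_1 − rank ∂_2 = (3 − 2) − 0 = 1, and there is no ∂_2, so H_1 ≅ Z.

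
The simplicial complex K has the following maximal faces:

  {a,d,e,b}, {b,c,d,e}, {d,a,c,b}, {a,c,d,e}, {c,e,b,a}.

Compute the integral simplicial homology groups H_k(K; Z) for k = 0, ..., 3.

H_0 = Z,  H_1 = 0,  H_2 = 0,  H_3 = Z.

K has 5 vertices, 10 edges, 10 triangles, 5 3-simplices.
rank ∂_0 = 0, rank ∂_1 = 4 ⇒ b_0 = 5 − 0 − 4 = 1; all invariant factors of ∂_1 are 1 so no torsion. So H_0 = Z.
rank ∂_1 = 4, rank ∂_2 = 6 ⇒ b_1 = 10 − 4 − 6 = 0; all invariant factors of ∂_2 are 1 so no torsion. So H_1 = 0.
rank ∂_2 = 6, rank ∂_3 = 4 ⇒ b_2 = 10 − 6 − 4 = 0; all invariant factors of ∂_3 are 1 so no torsion. So H_2 = 0.
rank ∂_3 = 4, rank ∂_4 = 0 ⇒ b_3 = 5 − 4 − 0 = 1. So H_3 = Z.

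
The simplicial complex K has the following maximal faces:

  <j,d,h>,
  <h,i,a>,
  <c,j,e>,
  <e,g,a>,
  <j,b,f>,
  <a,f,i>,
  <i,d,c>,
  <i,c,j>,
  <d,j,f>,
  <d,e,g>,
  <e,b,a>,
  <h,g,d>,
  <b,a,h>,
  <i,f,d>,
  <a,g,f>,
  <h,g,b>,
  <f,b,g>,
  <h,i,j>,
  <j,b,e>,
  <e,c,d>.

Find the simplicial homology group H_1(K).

K has 10 vertices, 30 edges, 20 triangles.
rank ∂_1 = 9, rank ∂_2 = 20 ⇒ b_1 = 30 − 9 − 20 = 1; ∂_2 has invariant factor(s) [2] giving torsion. So H_1 = Z ⊕ Z/2.

H_1 ≅ Z ⊕ Z/2.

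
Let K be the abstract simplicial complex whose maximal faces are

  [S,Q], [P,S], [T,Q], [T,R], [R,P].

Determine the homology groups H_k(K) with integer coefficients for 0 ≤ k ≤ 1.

H_0 ≅ Z,  H_1 ≅ Z.

Order the vertices as P < Q < R < S < T. Listing each simplex with vertices in this order, K has dimension 1 with simplices:

  0-simplices (5): P, Q, R, S, T
  1-simplices (5): PR, PS, QS, QT, RT

so the chain groups are C_0 ≅ Z^5, C_1 ≅ Z^5.

Boundary ∂_1: C_1 → C_0 maps an edge to its endpoints' difference, ∂[p,q] = q − p. For instance
  ∂PR = R − P.
This gives a 5×5 integer matrix of rank 4; reducing to Smith normal form yields diagonal entries (1,1,1,1).

From H_k ≅ ker(∂_k) / im(∂_{k+1}) we obtain:

  H_0: rank C_0 − rank ∂_1 = 5 − 4 = 1, and the invariant factors of ∂_1 are all 1, so H_0 = Z.
  H_1: rank ker ∂_1 − rank ∂_2 = (5 − 4) − 0 = 1, and there is no ∂_2, so H_1 = Z.

As a check, the Euler characteristic is 5 − 5 = 0, which agrees with 1 − 1 = 0.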